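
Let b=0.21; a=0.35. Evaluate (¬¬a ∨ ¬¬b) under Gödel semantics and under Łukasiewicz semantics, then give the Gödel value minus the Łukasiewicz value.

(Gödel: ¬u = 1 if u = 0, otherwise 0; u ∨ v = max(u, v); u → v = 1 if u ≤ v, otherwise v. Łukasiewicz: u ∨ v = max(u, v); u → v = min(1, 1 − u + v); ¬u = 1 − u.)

0.65

Gödel evaluation:
  ¬a: Gödel ¬ of 0.35 = 0 (operand ≠ 0)
  ¬¬a: Gödel ¬ of 0 = 1 (operand is 0)
  ¬b: Gödel ¬ of 0.21 = 0 (operand ≠ 0)
  ¬¬b: Gödel ¬ of 0 = 1 (operand is 0)
  (¬¬a ∨ ¬¬b) = max(1, 1) = 1
  Gödel value = 1
Łukasiewicz evaluation:
  ¬a: Łukasiewicz ¬ gives 1 − 0.35 = 0.65
  ¬¬a: Łukasiewicz ¬ gives 1 − 0.65 = 0.35
  ¬b: Łukasiewicz ¬ gives 1 − 0.21 = 0.79
  ¬¬b: Łukasiewicz ¬ gives 1 − 0.79 = 0.21
  (¬¬a ∨ ¬¬b) = max(0.35, 0.21) = 0.35
  Łukasiewicz value = 0.35
Difference: 1 − 0.35 = 0.65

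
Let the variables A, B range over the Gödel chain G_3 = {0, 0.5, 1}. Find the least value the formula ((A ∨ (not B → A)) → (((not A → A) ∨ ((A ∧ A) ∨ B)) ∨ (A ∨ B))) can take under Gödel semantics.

0.50

The minimum is attained at A = 0, B = 0.5:
  not B: Gödel ¬ of 0.5 = 0 (operand ≠ 0)
  (not B → A): 0 ≤ 0, so result = 1
  (A ∨ (not B → A)) = max(0, 1) = 1
  not A: Gödel ¬ of 0 = 1 (operand is 0)
  (not A → A): 1 > 0, so result = 0
  (A ∧ A) = min(0, 0) = 0
  ((A ∧ A) ∨ B) = max(0, 0.5) = 0.5
  ((not A → A) ∨ ((A ∧ A) ∨ B)) = max(0, 0.5) = 0.5
  (A ∨ B) = max(0, 0.5) = 0.5
  (((not A → A) ∨ ((A ∧ A) ∨ B)) ∨ (A ∨ B)) = max(0.5, 0.5) = 0.5
  ((A ∨ (not B → A)) → (((not A → A) ∨ ((A ∧ A) ∨ B)) ∨ (A ∨ B))): 1 > 0.5, so result = 0.5
Checking all 9 assignments confirms none give a value below 0.50.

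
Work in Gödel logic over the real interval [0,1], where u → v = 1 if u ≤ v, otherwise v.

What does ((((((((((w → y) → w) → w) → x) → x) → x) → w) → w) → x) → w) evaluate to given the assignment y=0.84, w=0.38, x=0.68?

(w → y): 0.38 ≤ 0.84, so result = 1
((w → y) → w): 1 > 0.38, so result = 0.38
(((w → y) → w) → w): 0.38 ≤ 0.38, so result = 1
((((w → y) → w) → w) → x): 1 > 0.68, so result = 0.68
(((((w → y) → w) → w) → x) → x): 0.68 ≤ 0.68, so result = 1
((((((w → y) → w) → w) → x) → x) → x): 1 > 0.68, so result = 0.68
(((((((w → y) → w) → w) → x) → x) → x) → w): 0.68 > 0.38, so result = 0.38
((((((((w → y) → w) → w) → x) → x) → x) → w) → w): 0.38 ≤ 0.38, so result = 1
(((((((((w → y) → w) → w) → x) → x) → x) → w) → w) → x): 1 > 0.68, so result = 0.68
((((((((((w → y) → w) → w) → x) → x) → x) → w) → w) → x) → w): 0.68 > 0.38, so result = 0.38

0.38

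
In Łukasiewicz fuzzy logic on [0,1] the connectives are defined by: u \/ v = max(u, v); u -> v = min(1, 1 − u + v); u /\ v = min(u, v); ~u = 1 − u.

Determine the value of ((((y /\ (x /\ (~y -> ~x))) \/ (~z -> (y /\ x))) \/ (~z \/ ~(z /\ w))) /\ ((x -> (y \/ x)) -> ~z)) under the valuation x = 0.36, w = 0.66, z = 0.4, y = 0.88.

~y: Łukasiewicz ¬ gives 1 − 0.88 = 0.12
~x: Łukasiewicz ¬ gives 1 − 0.36 = 0.64
(~y -> ~x): min(1, 1 − 0.12 + 0.64) = 1
(x /\ (~y -> ~x)) = min(0.36, 1) = 0.36
(y /\ (x /\ (~y -> ~x))) = min(0.88, 0.36) = 0.36
~z: Łukasiewicz ¬ gives 1 − 0.4 = 0.6
(y /\ x) = min(0.88, 0.36) = 0.36
(~z -> (y /\ x)): min(1, 1 − 0.6 + 0.36) = 0.76
((y /\ (x /\ (~y -> ~x))) \/ (~z -> (y /\ x))) = max(0.36, 0.76) = 0.76
~z: Łukasiewicz ¬ gives 1 − 0.4 = 0.6
(z /\ w) = min(0.4, 0.66) = 0.4
~(z /\ w): Łukasiewicz ¬ gives 1 − 0.4 = 0.6
(~z \/ ~(z /\ w)) = max(0.6, 0.6) = 0.6
(((y /\ (x /\ (~y -> ~x))) \/ (~z -> (y /\ x))) \/ (~z \/ ~(z /\ w))) = max(0.76, 0.6) = 0.76
(y \/ x) = max(0.88, 0.36) = 0.88
(x -> (y \/ x)): min(1, 1 − 0.36 + 0.88) = 1
~z: Łukasiewicz ¬ gives 1 − 0.4 = 0.6
((x -> (y \/ x)) -> ~z): min(1, 1 − 1 + 0.6) = 0.6
((((y /\ (x /\ (~y -> ~x))) \/ (~z -> (y /\ x))) \/ (~z \/ ~(z /\ w))) /\ ((x -> (y \/ x)) -> ~z)) = min(0.76, 0.6) = 0.6

0.60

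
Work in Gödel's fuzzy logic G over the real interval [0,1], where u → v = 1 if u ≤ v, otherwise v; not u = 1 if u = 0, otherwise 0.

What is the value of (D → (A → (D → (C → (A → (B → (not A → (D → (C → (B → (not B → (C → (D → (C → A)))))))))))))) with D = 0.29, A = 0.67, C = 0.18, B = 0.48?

1.00

not A: Gödel ¬ of 0.67 = 0 (operand ≠ 0)
not B: Gödel ¬ of 0.48 = 0 (operand ≠ 0)
(C → A): 0.18 ≤ 0.67, so result = 1
(D → (C → A)): 0.29 ≤ 1, so result = 1
(C → (D → (C → A))): 0.18 ≤ 1, so result = 1
(not B → (C → (D → (C → A)))): 0 ≤ 1, so result = 1
(B → (not B → (C → (D → (C → A))))): 0.48 ≤ 1, so result = 1
(C → (B → (not B → (C → (D → (C → A)))))): 0.18 ≤ 1, so result = 1
(D → (C → (B → (not B → (C → (D → (C → A))))))): 0.29 ≤ 1, so result = 1
(not A → (D → (C → (B → (not B → (C → (D → (C → A)))))))): 0 ≤ 1, so result = 1
(B → (not A → (D → (C → (B → (not B → (C → (D → (C → A))))))))): 0.48 ≤ 1, so result = 1
(A → (B → (not A → (D → (C → (B → (not B → (C → (D → (C → A)))))))))): 0.67 ≤ 1, so result = 1
(C → (A → (B → (not A → (D → (C → (B → (not B → (C → (D → (C → A))))))))))): 0.18 ≤ 1, so result = 1
(D → (C → (A → (B → (not A → (D → (C → (B → (not B → (C → (D → (C → A)))))))))))): 0.29 ≤ 1, so result = 1
(A → (D → (C → (A → (B → (not A → (D → (C → (B → (not B → (C → (D → (C → A))))))))))))): 0.67 ≤ 1, so result = 1
(D → (A → (D → (C → (A → (B → (not A → (D → (C → (B → (not B → (C → (D → (C → A)))))))))))))): 0.29 ≤ 1, so result = 1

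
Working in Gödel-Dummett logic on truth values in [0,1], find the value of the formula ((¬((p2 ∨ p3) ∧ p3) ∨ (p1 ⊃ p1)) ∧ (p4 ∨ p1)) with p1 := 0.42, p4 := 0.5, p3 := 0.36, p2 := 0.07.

(p2 ∨ p3) = max(0.07, 0.36) = 0.36
((p2 ∨ p3) ∧ p3) = min(0.36, 0.36) = 0.36
¬((p2 ∨ p3) ∧ p3): Gödel ¬ of 0.36 = 0 (operand ≠ 0)
(p1 ⊃ p1): 0.42 ≤ 0.42, so result = 1
(¬((p2 ∨ p3) ∧ p3) ∨ (p1 ⊃ p1)) = max(0, 1) = 1
(p4 ∨ p1) = max(0.5, 0.42) = 0.5
((¬((p2 ∨ p3) ∧ p3) ∨ (p1 ⊃ p1)) ∧ (p4 ∨ p1)) = min(1, 0.5) = 0.5

0.50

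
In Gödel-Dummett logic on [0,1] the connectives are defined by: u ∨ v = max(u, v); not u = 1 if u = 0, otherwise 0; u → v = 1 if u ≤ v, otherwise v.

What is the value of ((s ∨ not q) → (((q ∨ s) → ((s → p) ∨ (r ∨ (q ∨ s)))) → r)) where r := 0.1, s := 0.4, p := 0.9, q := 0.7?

not q: Gödel ¬ of 0.7 = 0 (operand ≠ 0)
(s ∨ not q) = max(0.4, 0) = 0.4
(q ∨ s) = max(0.7, 0.4) = 0.7
(s → p): 0.4 ≤ 0.9, so result = 1
(q ∨ s) = max(0.7, 0.4) = 0.7
(r ∨ (q ∨ s)) = max(0.1, 0.7) = 0.7
((s → p) ∨ (r ∨ (q ∨ s))) = max(1, 0.7) = 1
((q ∨ s) → ((s → p) ∨ (r ∨ (q ∨ s)))): 0.7 ≤ 1, so result = 1
(((q ∨ s) → ((s → p) ∨ (r ∨ (q ∨ s)))) → r): 1 > 0.1, so result = 0.1
((s ∨ not q) → (((q ∨ s) → ((s → p) ∨ (r ∨ (q ∨ s)))) → r)): 0.4 > 0.1, so result = 0.1

0.10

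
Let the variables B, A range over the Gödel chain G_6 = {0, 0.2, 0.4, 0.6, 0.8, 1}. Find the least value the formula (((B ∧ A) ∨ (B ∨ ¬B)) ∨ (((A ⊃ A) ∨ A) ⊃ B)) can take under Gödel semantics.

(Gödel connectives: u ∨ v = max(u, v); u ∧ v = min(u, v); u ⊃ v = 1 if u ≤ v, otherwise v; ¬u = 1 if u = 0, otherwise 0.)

The minimum is attained at B = 0.2, A = 0:
  (B ∧ A) = min(0.2, 0) = 0
  ¬B: Gödel ¬ of 0.2 = 0 (operand ≠ 0)
  (B ∨ ¬B) = max(0.2, 0) = 0.2
  ((B ∧ A) ∨ (B ∨ ¬B)) = max(0, 0.2) = 0.2
  (A ⊃ A): 0 ≤ 0, so result = 1
  ((A ⊃ A) ∨ A) = max(1, 0) = 1
  (((A ⊃ A) ∨ A) ⊃ B): 1 > 0.2, so result = 0.2
  (((B ∧ A) ∨ (B ∨ ¬B)) ∨ (((A ⊃ A) ∨ A) ⊃ B)) = max(0.2, 0.2) = 0.2
Checking all 36 assignments confirms none give a value below 0.20.

0.20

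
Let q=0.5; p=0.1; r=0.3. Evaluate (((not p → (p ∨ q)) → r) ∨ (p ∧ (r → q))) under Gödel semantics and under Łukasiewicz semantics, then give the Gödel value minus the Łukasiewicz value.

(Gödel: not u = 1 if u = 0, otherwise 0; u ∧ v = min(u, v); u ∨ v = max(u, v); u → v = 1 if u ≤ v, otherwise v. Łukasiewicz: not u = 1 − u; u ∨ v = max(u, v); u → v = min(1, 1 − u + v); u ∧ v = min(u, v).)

Gödel evaluation:
  not p: Gödel ¬ of 0.1 = 0 (operand ≠ 0)
  (p ∨ q) = max(0.1, 0.5) = 0.5
  (not p → (p ∨ q)): 0 ≤ 0.5, so result = 1
  ((not p → (p ∨ q)) → r): 1 > 0.3, so result = 0.3
  (r → q): 0.3 ≤ 0.5, so result = 1
  (p ∧ (r → q)) = min(0.1, 1) = 0.1
  (((not p → (p ∨ q)) → r) ∨ (p ∧ (r → q))) = max(0.3, 0.1) = 0.3
  Gödel value = 0.3
Łukasiewicz evaluation:
  not p: Łukasiewicz ¬ gives 1 − 0.1 = 0.9
  (p ∨ q) = max(0.1, 0.5) = 0.5
  (not p → (p ∨ q)): min(1, 1 − 0.9 + 0.5) = 0.6
  ((not p → (p ∨ q)) → r): min(1, 1 − 0.6 + 0.3) = 0.7
  (r → q): min(1, 1 − 0.3 + 0.5) = 1
  (p ∧ (r → q)) = min(0.1, 1) = 0.1
  (((not p → (p ∨ q)) → r) ∨ (p ∧ (r → q))) = max(0.7, 0.1) = 0.7
  Łukasiewicz value = 0.7
Difference: 0.3 − 0.7 = -0.40

-0.40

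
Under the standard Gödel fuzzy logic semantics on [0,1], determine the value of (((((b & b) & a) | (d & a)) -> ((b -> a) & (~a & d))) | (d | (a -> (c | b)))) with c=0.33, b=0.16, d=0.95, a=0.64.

(b & b) = min(0.16, 0.16) = 0.16
((b & b) & a) = min(0.16, 0.64) = 0.16
(d & a) = min(0.95, 0.64) = 0.64
(((b & b) & a) | (d & a)) = max(0.16, 0.64) = 0.64
(b -> a): 0.16 ≤ 0.64, so result = 1
~a: Gödel ¬ of 0.64 = 0 (operand ≠ 0)
(~a & d) = min(0, 0.95) = 0
((b -> a) & (~a & d)) = min(1, 0) = 0
((((b & b) & a) | (d & a)) -> ((b -> a) & (~a & d))): 0.64 > 0, so result = 0
(c | b) = max(0.33, 0.16) = 0.33
(a -> (c | b)): 0.64 > 0.33, so result = 0.33
(d | (a -> (c | b))) = max(0.95, 0.33) = 0.95
(((((b & b) & a) | (d & a)) -> ((b -> a) & (~a & d))) | (d | (a -> (c | b)))) = max(0, 0.95) = 0.95

0.95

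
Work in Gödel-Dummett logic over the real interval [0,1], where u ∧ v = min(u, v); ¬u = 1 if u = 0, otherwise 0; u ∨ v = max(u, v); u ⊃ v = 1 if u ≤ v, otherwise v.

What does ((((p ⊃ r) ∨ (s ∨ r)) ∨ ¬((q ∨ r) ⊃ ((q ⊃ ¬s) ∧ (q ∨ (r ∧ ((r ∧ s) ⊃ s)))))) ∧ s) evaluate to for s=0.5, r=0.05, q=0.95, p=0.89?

(p ⊃ r): 0.89 > 0.05, so result = 0.05
(s ∨ r) = max(0.5, 0.05) = 0.5
((p ⊃ r) ∨ (s ∨ r)) = max(0.05, 0.5) = 0.5
(q ∨ r) = max(0.95, 0.05) = 0.95
¬s: Gödel ¬ of 0.5 = 0 (operand ≠ 0)
(q ⊃ ¬s): 0.95 > 0, so result = 0
(r ∧ s) = min(0.05, 0.5) = 0.05
((r ∧ s) ⊃ s): 0.05 ≤ 0.5, so result = 1
(r ∧ ((r ∧ s) ⊃ s)) = min(0.05, 1) = 0.05
(q ∨ (r ∧ ((r ∧ s) ⊃ s))) = max(0.95, 0.05) = 0.95
((q ⊃ ¬s) ∧ (q ∨ (r ∧ ((r ∧ s) ⊃ s)))) = min(0, 0.95) = 0
((q ∨ r) ⊃ ((q ⊃ ¬s) ∧ (q ∨ (r ∧ ((r ∧ s) ⊃ s))))): 0.95 > 0, so result = 0
¬((q ∨ r) ⊃ ((q ⊃ ¬s) ∧ (q ∨ (r ∧ ((r ∧ s) ⊃ s))))): Gödel ¬ of 0 = 1 (operand is 0)
(((p ⊃ r) ∨ (s ∨ r)) ∨ ¬((q ∨ r) ⊃ ((q ⊃ ¬s) ∧ (q ∨ (r ∧ ((r ∧ s) ⊃ s)))))) = max(0.5, 1) = 1
((((p ⊃ r) ∨ (s ∨ r)) ∨ ¬((q ∨ r) ⊃ ((q ⊃ ¬s) ∧ (q ∨ (r ∧ ((r ∧ s) ⊃ s)))))) ∧ s) = min(1, 0.5) = 0.5

0.50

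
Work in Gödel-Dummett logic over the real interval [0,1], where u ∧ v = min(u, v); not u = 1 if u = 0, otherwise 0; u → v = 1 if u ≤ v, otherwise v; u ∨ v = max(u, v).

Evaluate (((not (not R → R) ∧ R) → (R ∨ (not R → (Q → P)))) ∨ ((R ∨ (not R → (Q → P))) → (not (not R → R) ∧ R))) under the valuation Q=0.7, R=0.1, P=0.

not R: Gödel ¬ of 0.1 = 0 (operand ≠ 0)
(not R → R): 0 ≤ 0.1, so result = 1
not (not R → R): Gödel ¬ of 1 = 0 (operand ≠ 0)
(not (not R → R) ∧ R) = min(0, 0.1) = 0
not R: Gödel ¬ of 0.1 = 0 (operand ≠ 0)
(Q → P): 0.7 > 0, so result = 0
(not R → (Q → P)): 0 ≤ 0, so result = 1
(R ∨ (not R → (Q → P))) = max(0.1, 1) = 1
((not (not R → R) ∧ R) → (R ∨ (not R → (Q → P)))): 0 ≤ 1, so result = 1
not R: Gödel ¬ of 0.1 = 0 (operand ≠ 0)
(Q → P): 0.7 > 0, so result = 0
(not R → (Q → P)): 0 ≤ 0, so result = 1
(R ∨ (not R → (Q → P))) = max(0.1, 1) = 1
not R: Gödel ¬ of 0.1 = 0 (operand ≠ 0)
(not R → R): 0 ≤ 0.1, so result = 1
not (not R → R): Gödel ¬ of 1 = 0 (operand ≠ 0)
(not (not R → R) ∧ R) = min(0, 0.1) = 0
((R ∨ (not R → (Q → P))) → (not (not R → R) ∧ R)): 1 > 0, so result = 0
(((not (not R → R) ∧ R) → (R ∨ (not R → (Q → P)))) ∨ ((R ∨ (not R → (Q → P))) → (not (not R → R) ∧ R))) = max(1, 0) = 1

1.00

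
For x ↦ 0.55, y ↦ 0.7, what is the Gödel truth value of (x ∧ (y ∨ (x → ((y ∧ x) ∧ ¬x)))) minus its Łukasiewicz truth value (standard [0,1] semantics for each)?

Gödel evaluation:
  (y ∧ x) = min(0.7, 0.55) = 0.55
  ¬x: Gödel ¬ of 0.55 = 0 (operand ≠ 0)
  ((y ∧ x) ∧ ¬x) = min(0.55, 0) = 0
  (x → ((y ∧ x) ∧ ¬x)): 0.55 > 0, so result = 0
  (y ∨ (x → ((y ∧ x) ∧ ¬x))) = max(0.7, 0) = 0.7
  (x ∧ (y ∨ (x → ((y ∧ x) ∧ ¬x)))) = min(0.55, 0.7) = 0.55
  Gödel value = 0.55
Łukasiewicz evaluation:
  (y ∧ x) = min(0.7, 0.55) = 0.55
  ¬x: Łukasiewicz ¬ gives 1 − 0.55 = 0.45
  ((y ∧ x) ∧ ¬x) = min(0.55, 0.45) = 0.45
  (x → ((y ∧ x) ∧ ¬x)): min(1, 1 − 0.55 + 0.45) = 0.9
  (y ∨ (x → ((y ∧ x) ∧ ¬x))) = max(0.7, 0.9) = 0.9
  (x ∧ (y ∨ (x → ((y ∧ x) ∧ ¬x)))) = min(0.55, 0.9) = 0.55
  Łukasiewicz value = 0.55
Difference: 0.55 − 0.55 = 0.00

0.00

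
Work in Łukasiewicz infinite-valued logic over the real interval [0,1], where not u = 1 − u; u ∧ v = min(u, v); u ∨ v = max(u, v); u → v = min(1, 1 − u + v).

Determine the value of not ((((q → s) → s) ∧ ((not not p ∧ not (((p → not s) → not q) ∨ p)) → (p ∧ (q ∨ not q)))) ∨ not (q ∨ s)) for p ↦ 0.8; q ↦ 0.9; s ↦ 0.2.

(q → s): min(1, 1 − 0.9 + 0.2) = 0.3
((q → s) → s): min(1, 1 − 0.3 + 0.2) = 0.9
not p: Łukasiewicz ¬ gives 1 − 0.8 = 0.2
not not p: Łukasiewicz ¬ gives 1 − 0.2 = 0.8
not s: Łukasiewicz ¬ gives 1 − 0.2 = 0.8
(p → not s): min(1, 1 − 0.8 + 0.8) = 1
not q: Łukasiewicz ¬ gives 1 − 0.9 = 0.1
((p → not s) → not q): min(1, 1 − 1 + 0.1) = 0.1
(((p → not s) → not q) ∨ p) = max(0.1, 0.8) = 0.8
not (((p → not s) → not q) ∨ p): Łukasiewicz ¬ gives 1 − 0.8 = 0.2
(not not p ∧ not (((p → not s) → not q) ∨ p)) = min(0.8, 0.2) = 0.2
not q: Łukasiewicz ¬ gives 1 − 0.9 = 0.1
(q ∨ not q) = max(0.9, 0.1) = 0.9
(p ∧ (q ∨ not q)) = min(0.8, 0.9) = 0.8
((not not p ∧ not (((p → not s) → not q) ∨ p)) → (p ∧ (q ∨ not q))): min(1, 1 − 0.2 + 0.8) = 1
(((q → s) → s) ∧ ((not not p ∧ not (((p → not s) → not q) ∨ p)) → (p ∧ (q ∨ not q)))) = min(0.9, 1) = 0.9
(q ∨ s) = max(0.9, 0.2) = 0.9
not (q ∨ s): Łukasiewicz ¬ gives 1 − 0.9 = 0.1
((((q → s) → s) ∧ ((not not p ∧ not (((p → not s) → not q) ∨ p)) → (p ∧ (q ∨ not q)))) ∨ not (q ∨ s)) = max(0.9, 0.1) = 0.9
not ((((q → s) → s) ∧ ((not not p ∧ not (((p → not s) → not q) ∨ p)) → (p ∧ (q ∨ not q)))) ∨ not (q ∨ s)): Łukasiewicz ¬ gives 1 − 0.9 = 0.1

0.10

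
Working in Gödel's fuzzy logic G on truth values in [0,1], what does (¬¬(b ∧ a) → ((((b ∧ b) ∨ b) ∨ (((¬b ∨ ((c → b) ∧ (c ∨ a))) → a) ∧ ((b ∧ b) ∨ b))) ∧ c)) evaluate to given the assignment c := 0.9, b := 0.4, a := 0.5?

0.40

(b ∧ a) = min(0.4, 0.5) = 0.4
¬(b ∧ a): Gödel ¬ of 0.4 = 0 (operand ≠ 0)
¬¬(b ∧ a): Gödel ¬ of 0 = 1 (operand is 0)
(b ∧ b) = min(0.4, 0.4) = 0.4
((b ∧ b) ∨ b) = max(0.4, 0.4) = 0.4
¬b: Gödel ¬ of 0.4 = 0 (operand ≠ 0)
(c → b): 0.9 > 0.4, so result = 0.4
(c ∨ a) = max(0.9, 0.5) = 0.9
((c → b) ∧ (c ∨ a)) = min(0.4, 0.9) = 0.4
(¬b ∨ ((c → b) ∧ (c ∨ a))) = max(0, 0.4) = 0.4
((¬b ∨ ((c → b) ∧ (c ∨ a))) → a): 0.4 ≤ 0.5, so result = 1
(b ∧ b) = min(0.4, 0.4) = 0.4
((b ∧ b) ∨ b) = max(0.4, 0.4) = 0.4
(((¬b ∨ ((c → b) ∧ (c ∨ a))) → a) ∧ ((b ∧ b) ∨ b)) = min(1, 0.4) = 0.4
(((b ∧ b) ∨ b) ∨ (((¬b ∨ ((c → b) ∧ (c ∨ a))) → a) ∧ ((b ∧ b) ∨ b))) = max(0.4, 0.4) = 0.4
((((b ∧ b) ∨ b) ∨ (((¬b ∨ ((c → b) ∧ (c ∨ a))) → a) ∧ ((b ∧ b) ∨ b))) ∧ c) = min(0.4, 0.9) = 0.4
(¬¬(b ∧ a) → ((((b ∧ b) ∨ b) ∨ (((¬b ∨ ((c → b) ∧ (c ∨ a))) → a) ∧ ((b ∧ b) ∨ b))) ∧ c)): 1 > 0.4, so result = 0.4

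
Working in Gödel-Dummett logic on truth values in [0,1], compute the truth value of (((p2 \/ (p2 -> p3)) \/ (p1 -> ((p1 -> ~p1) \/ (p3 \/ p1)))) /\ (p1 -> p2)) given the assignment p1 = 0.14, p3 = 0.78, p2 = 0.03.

0.03

(p2 -> p3): 0.03 ≤ 0.78, so result = 1
(p2 \/ (p2 -> p3)) = max(0.03, 1) = 1
~p1: Gödel ¬ of 0.14 = 0 (operand ≠ 0)
(p1 -> ~p1): 0.14 > 0, so result = 0
(p3 \/ p1) = max(0.78, 0.14) = 0.78
((p1 -> ~p1) \/ (p3 \/ p1)) = max(0, 0.78) = 0.78
(p1 -> ((p1 -> ~p1) \/ (p3 \/ p1))): 0.14 ≤ 0.78, so result = 1
((p2 \/ (p2 -> p3)) \/ (p1 -> ((p1 -> ~p1) \/ (p3 \/ p1)))) = max(1, 1) = 1
(p1 -> p2): 0.14 > 0.03, so result = 0.03
(((p2 \/ (p2 -> p3)) \/ (p1 -> ((p1 -> ~p1) \/ (p3 \/ p1)))) /\ (p1 -> p2)) = min(1, 0.03) = 0.03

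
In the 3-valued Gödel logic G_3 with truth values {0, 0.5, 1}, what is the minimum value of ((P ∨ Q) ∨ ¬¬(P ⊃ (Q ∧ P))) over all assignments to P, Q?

0.50

The minimum is attained at P = 0.5, Q = 0:
  (P ∨ Q) = max(0.5, 0) = 0.5
  (Q ∧ P) = min(0, 0.5) = 0
  (P ⊃ (Q ∧ P)): 0.5 > 0, so result = 0
  ¬(P ⊃ (Q ∧ P)): Gödel ¬ of 0 = 1 (operand is 0)
  ¬¬(P ⊃ (Q ∧ P)): Gödel ¬ of 1 = 0 (operand ≠ 0)
  ((P ∨ Q) ∨ ¬¬(P ⊃ (Q ∧ P))) = max(0.5, 0) = 0.5
Checking all 9 assignments confirms none give a value below 0.50.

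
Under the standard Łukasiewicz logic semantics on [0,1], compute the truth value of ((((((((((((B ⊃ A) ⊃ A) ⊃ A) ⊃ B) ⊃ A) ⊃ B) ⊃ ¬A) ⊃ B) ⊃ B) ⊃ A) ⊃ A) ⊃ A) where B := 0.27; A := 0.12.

(B ⊃ A): min(1, 1 − 0.27 + 0.12) = 0.85
((B ⊃ A) ⊃ A): min(1, 1 − 0.85 + 0.12) = 0.27
(((B ⊃ A) ⊃ A) ⊃ A): min(1, 1 − 0.27 + 0.12) = 0.85
((((B ⊃ A) ⊃ A) ⊃ A) ⊃ B): min(1, 1 − 0.85 + 0.27) = 0.42
(((((B ⊃ A) ⊃ A) ⊃ A) ⊃ B) ⊃ A): min(1, 1 − 0.42 + 0.12) = 0.7
((((((B ⊃ A) ⊃ A) ⊃ A) ⊃ B) ⊃ A) ⊃ B): min(1, 1 − 0.7 + 0.27) = 0.57
¬A: Łukasiewicz ¬ gives 1 − 0.12 = 0.88
(((((((B ⊃ A) ⊃ A) ⊃ A) ⊃ B) ⊃ A) ⊃ B) ⊃ ¬A): min(1, 1 − 0.57 + 0.88) = 1
((((((((B ⊃ A) ⊃ A) ⊃ A) ⊃ B) ⊃ A) ⊃ B) ⊃ ¬A) ⊃ B): min(1, 1 − 1 + 0.27) = 0.27
(((((((((B ⊃ A) ⊃ A) ⊃ A) ⊃ B) ⊃ A) ⊃ B) ⊃ ¬A) ⊃ B) ⊃ B): min(1, 1 − 0.27 + 0.27) = 1
((((((((((B ⊃ A) ⊃ A) ⊃ A) ⊃ B) ⊃ A) ⊃ B) ⊃ ¬A) ⊃ B) ⊃ B) ⊃ A): min(1, 1 − 1 + 0.12) = 0.12
(((((((((((B ⊃ A) ⊃ A) ⊃ A) ⊃ B) ⊃ A) ⊃ B) ⊃ ¬A) ⊃ B) ⊃ B) ⊃ A) ⊃ A): min(1, 1 − 0.12 + 0.12) = 1
((((((((((((B ⊃ A) ⊃ A) ⊃ A) ⊃ B) ⊃ A) ⊃ B) ⊃ ¬A) ⊃ B) ⊃ B) ⊃ A) ⊃ A) ⊃ A): min(1, 1 − 1 + 0.12) = 0.12

0.12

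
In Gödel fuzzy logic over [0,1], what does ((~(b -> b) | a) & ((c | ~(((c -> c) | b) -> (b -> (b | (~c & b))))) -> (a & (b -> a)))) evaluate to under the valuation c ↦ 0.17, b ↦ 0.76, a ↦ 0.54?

0.54

(b -> b): 0.76 ≤ 0.76, so result = 1
~(b -> b): Gödel ¬ of 1 = 0 (operand ≠ 0)
(~(b -> b) | a) = max(0, 0.54) = 0.54
(c -> c): 0.17 ≤ 0.17, so result = 1
((c -> c) | b) = max(1, 0.76) = 1
~c: Gödel ¬ of 0.17 = 0 (operand ≠ 0)
(~c & b) = min(0, 0.76) = 0
(b | (~c & b)) = max(0.76, 0) = 0.76
(b -> (b | (~c & b))): 0.76 ≤ 0.76, so result = 1
(((c -> c) | b) -> (b -> (b | (~c & b)))): 1 ≤ 1, so result = 1
~(((c -> c) | b) -> (b -> (b | (~c & b)))): Gödel ¬ of 1 = 0 (operand ≠ 0)
(c | ~(((c -> c) | b) -> (b -> (b | (~c & b))))) = max(0.17, 0) = 0.17
(b -> a): 0.76 > 0.54, so result = 0.54
(a & (b -> a)) = min(0.54, 0.54) = 0.54
((c | ~(((c -> c) | b) -> (b -> (b | (~c & b))))) -> (a & (b -> a))): 0.17 ≤ 0.54, so result = 1
((~(b -> b) | a) & ((c | ~(((c -> c) | b) -> (b -> (b | (~c & b))))) -> (a & (b -> a)))) = min(0.54, 1) = 0.54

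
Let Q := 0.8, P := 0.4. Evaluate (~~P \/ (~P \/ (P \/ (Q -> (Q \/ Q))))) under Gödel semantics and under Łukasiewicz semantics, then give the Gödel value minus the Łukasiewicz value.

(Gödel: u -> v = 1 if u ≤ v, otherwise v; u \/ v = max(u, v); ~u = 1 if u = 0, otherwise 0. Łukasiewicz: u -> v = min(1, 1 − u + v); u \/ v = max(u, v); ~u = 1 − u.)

0.00

Gödel evaluation:
  ~P: Gödel ¬ of 0.4 = 0 (operand ≠ 0)
  ~~P: Gödel ¬ of 0 = 1 (operand is 0)
  ~P: Gödel ¬ of 0.4 = 0 (operand ≠ 0)
  (Q \/ Q) = max(0.8, 0.8) = 0.8
  (Q -> (Q \/ Q)): 0.8 ≤ 0.8, so result = 1
  (P \/ (Q -> (Q \/ Q))) = max(0.4, 1) = 1
  (~P \/ (P \/ (Q -> (Q \/ Q)))) = max(0, 1) = 1
  (~~P \/ (~P \/ (P \/ (Q -> (Q \/ Q))))) = max(1, 1) = 1
  Gödel value = 1
Łukasiewicz evaluation:
  ~P: Łukasiewicz ¬ gives 1 − 0.4 = 0.6
  ~~P: Łukasiewicz ¬ gives 1 − 0.6 = 0.4
  ~P: Łukasiewicz ¬ gives 1 − 0.4 = 0.6
  (Q \/ Q) = max(0.8, 0.8) = 0.8
  (Q -> (Q \/ Q)): min(1, 1 − 0.8 + 0.8) = 1
  (P \/ (Q -> (Q \/ Q))) = max(0.4, 1) = 1
  (~P \/ (P \/ (Q -> (Q \/ Q)))) = max(0.6, 1) = 1
  (~~P \/ (~P \/ (P \/ (Q -> (Q \/ Q))))) = max(0.4, 1) = 1
  Łukasiewicz value = 1
Difference: 1 − 1 = 0.00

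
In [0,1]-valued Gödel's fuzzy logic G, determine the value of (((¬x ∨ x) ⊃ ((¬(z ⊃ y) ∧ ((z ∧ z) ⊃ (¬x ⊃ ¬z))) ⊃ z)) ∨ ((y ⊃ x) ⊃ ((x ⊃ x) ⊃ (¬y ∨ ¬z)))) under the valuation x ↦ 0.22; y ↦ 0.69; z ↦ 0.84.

1.00

¬x: Gödel ¬ of 0.22 = 0 (operand ≠ 0)
(¬x ∨ x) = max(0, 0.22) = 0.22
(z ⊃ y): 0.84 > 0.69, so result = 0.69
¬(z ⊃ y): Gödel ¬ of 0.69 = 0 (operand ≠ 0)
(z ∧ z) = min(0.84, 0.84) = 0.84
¬x: Gödel ¬ of 0.22 = 0 (operand ≠ 0)
¬z: Gödel ¬ of 0.84 = 0 (operand ≠ 0)
(¬x ⊃ ¬z): 0 ≤ 0, so result = 1
((z ∧ z) ⊃ (¬x ⊃ ¬z)): 0.84 ≤ 1, so result = 1
(¬(z ⊃ y) ∧ ((z ∧ z) ⊃ (¬x ⊃ ¬z))) = min(0, 1) = 0
((¬(z ⊃ y) ∧ ((z ∧ z) ⊃ (¬x ⊃ ¬z))) ⊃ z): 0 ≤ 0.84, so result = 1
((¬x ∨ x) ⊃ ((¬(z ⊃ y) ∧ ((z ∧ z) ⊃ (¬x ⊃ ¬z))) ⊃ z)): 0.22 ≤ 1, so result = 1
(y ⊃ x): 0.69 > 0.22, so result = 0.22
(x ⊃ x): 0.22 ≤ 0.22, so result = 1
¬y: Gödel ¬ of 0.69 = 0 (operand ≠ 0)
¬z: Gödel ¬ of 0.84 = 0 (operand ≠ 0)
(¬y ∨ ¬z) = max(0, 0) = 0
((x ⊃ x) ⊃ (¬y ∨ ¬z)): 1 > 0, so result = 0
((y ⊃ x) ⊃ ((x ⊃ x) ⊃ (¬y ∨ ¬z))): 0.22 > 0, so result = 0
(((¬x ∨ x) ⊃ ((¬(z ⊃ y) ∧ ((z ∧ z) ⊃ (¬x ⊃ ¬z))) ⊃ z)) ∨ ((y ⊃ x) ⊃ ((x ⊃ x) ⊃ (¬y ∨ ¬z)))) = max(1, 0) = 1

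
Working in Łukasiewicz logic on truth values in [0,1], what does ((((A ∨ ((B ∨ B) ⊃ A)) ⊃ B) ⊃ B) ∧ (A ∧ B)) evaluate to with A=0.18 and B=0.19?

0.18

(B ∨ B) = max(0.19, 0.19) = 0.19
((B ∨ B) ⊃ A): min(1, 1 − 0.19 + 0.18) = 0.99
(A ∨ ((B ∨ B) ⊃ A)) = max(0.18, 0.99) = 0.99
((A ∨ ((B ∨ B) ⊃ A)) ⊃ B): min(1, 1 − 0.99 + 0.19) = 0.2
(((A ∨ ((B ∨ B) ⊃ A)) ⊃ B) ⊃ B): min(1, 1 − 0.2 + 0.19) = 0.99
(A ∧ B) = min(0.18, 0.19) = 0.18
((((A ∨ ((B ∨ B) ⊃ A)) ⊃ B) ⊃ B) ∧ (A ∧ B)) = min(0.99, 0.18) = 0.18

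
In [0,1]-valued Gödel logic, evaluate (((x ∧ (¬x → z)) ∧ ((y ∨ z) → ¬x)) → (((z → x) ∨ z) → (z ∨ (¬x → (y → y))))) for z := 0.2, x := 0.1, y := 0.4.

1.00

¬x: Gödel ¬ of 0.1 = 0 (operand ≠ 0)
(¬x → z): 0 ≤ 0.2, so result = 1
(x ∧ (¬x → z)) = min(0.1, 1) = 0.1
(y ∨ z) = max(0.4, 0.2) = 0.4
¬x: Gödel ¬ of 0.1 = 0 (operand ≠ 0)
((y ∨ z) → ¬x): 0.4 > 0, so result = 0
((x ∧ (¬x → z)) ∧ ((y ∨ z) → ¬x)) = min(0.1, 0) = 0
(z → x): 0.2 > 0.1, so result = 0.1
((z → x) ∨ z) = max(0.1, 0.2) = 0.2
¬x: Gödel ¬ of 0.1 = 0 (operand ≠ 0)
(y → y): 0.4 ≤ 0.4, so result = 1
(¬x → (y → y)): 0 ≤ 1, so result = 1
(z ∨ (¬x → (y → y))) = max(0.2, 1) = 1
(((z → x) ∨ z) → (z ∨ (¬x → (y → y)))): 0.2 ≤ 1, so result = 1
(((x ∧ (¬x → z)) ∧ ((y ∨ z) → ¬x)) → (((z → x) ∨ z) → (z ∨ (¬x → (y → y))))): 0 ≤ 1, so result = 1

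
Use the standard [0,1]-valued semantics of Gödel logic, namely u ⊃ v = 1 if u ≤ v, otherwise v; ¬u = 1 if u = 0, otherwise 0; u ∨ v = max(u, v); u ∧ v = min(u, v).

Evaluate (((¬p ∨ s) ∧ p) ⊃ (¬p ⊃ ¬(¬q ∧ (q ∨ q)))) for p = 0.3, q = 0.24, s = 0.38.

¬p: Gödel ¬ of 0.3 = 0 (operand ≠ 0)
(¬p ∨ s) = max(0, 0.38) = 0.38
((¬p ∨ s) ∧ p) = min(0.38, 0.3) = 0.3
¬p: Gödel ¬ of 0.3 = 0 (operand ≠ 0)
¬q: Gödel ¬ of 0.24 = 0 (operand ≠ 0)
(q ∨ q) = max(0.24, 0.24) = 0.24
(¬q ∧ (q ∨ q)) = min(0, 0.24) = 0
¬(¬q ∧ (q ∨ q)): Gödel ¬ of 0 = 1 (operand is 0)
(¬p ⊃ ¬(¬q ∧ (q ∨ q))): 0 ≤ 1, so result = 1
(((¬p ∨ s) ∧ p) ⊃ (¬p ⊃ ¬(¬q ∧ (q ∨ q)))): 0.3 ≤ 1, so result = 1

1.00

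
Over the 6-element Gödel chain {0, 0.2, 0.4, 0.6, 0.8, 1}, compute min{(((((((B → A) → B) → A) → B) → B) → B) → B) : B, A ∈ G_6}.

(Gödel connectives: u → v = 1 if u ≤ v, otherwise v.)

0.20

The minimum is attained at B = 0.2, A = 0:
  (B → A): 0.2 > 0, so result = 0
  ((B → A) → B): 0 ≤ 0.2, so result = 1
  (((B → A) → B) → A): 1 > 0, so result = 0
  ((((B → A) → B) → A) → B): 0 ≤ 0.2, so result = 1
  (((((B → A) → B) → A) → B) → B): 1 > 0.2, so result = 0.2
  ((((((B → A) → B) → A) → B) → B) → B): 0.2 ≤ 0.2, so result = 1
  (((((((B → A) → B) → A) → B) → B) → B) → B): 1 > 0.2, so result = 0.2
Checking all 36 assignments confirms none give a value below 0.20.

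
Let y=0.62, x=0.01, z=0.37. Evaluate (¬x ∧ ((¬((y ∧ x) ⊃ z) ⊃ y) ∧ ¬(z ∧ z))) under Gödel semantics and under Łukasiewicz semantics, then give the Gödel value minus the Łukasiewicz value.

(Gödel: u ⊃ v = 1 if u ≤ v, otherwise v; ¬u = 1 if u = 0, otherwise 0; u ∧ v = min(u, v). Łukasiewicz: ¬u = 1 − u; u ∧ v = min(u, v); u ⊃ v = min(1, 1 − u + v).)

Gödel evaluation:
  ¬x: Gödel ¬ of 0.01 = 0 (operand ≠ 0)
  (y ∧ x) = min(0.62, 0.01) = 0.01
  ((y ∧ x) ⊃ z): 0.01 ≤ 0.37, so result = 1
  ¬((y ∧ x) ⊃ z): Gödel ¬ of 1 = 0 (operand ≠ 0)
  (¬((y ∧ x) ⊃ z) ⊃ y): 0 ≤ 0.62, so result = 1
  (z ∧ z) = min(0.37, 0.37) = 0.37
  ¬(z ∧ z): Gödel ¬ of 0.37 = 0 (operand ≠ 0)
  ((¬((y ∧ x) ⊃ z) ⊃ y) ∧ ¬(z ∧ z)) = min(1, 0) = 0
  (¬x ∧ ((¬((y ∧ x) ⊃ z) ⊃ y) ∧ ¬(z ∧ z))) = min(0, 0) = 0
  Gödel value = 0
Łukasiewicz evaluation:
  ¬x: Łukasiewicz ¬ gives 1 − 0.01 = 0.99
  (y ∧ x) = min(0.62, 0.01) = 0.01
  ((y ∧ x) ⊃ z): min(1, 1 − 0.01 + 0.37) = 1
  ¬((y ∧ x) ⊃ z): Łukasiewicz ¬ gives 1 − 1 = 0
  (¬((y ∧ x) ⊃ z) ⊃ y): min(1, 1 − 0 + 0.62) = 1
  (z ∧ z) = min(0.37, 0.37) = 0.37
  ¬(z ∧ z): Łukasiewicz ¬ gives 1 − 0.37 = 0.63
  ((¬((y ∧ x) ⊃ z) ⊃ y) ∧ ¬(z ∧ z)) = min(1, 0.63) = 0.63
  (¬x ∧ ((¬((y ∧ x) ⊃ z) ⊃ y) ∧ ¬(z ∧ z))) = min(0.99, 0.63) = 0.63
  Łukasiewicz value = 0.63
Difference: 0 − 0.63 = -0.63

-0.63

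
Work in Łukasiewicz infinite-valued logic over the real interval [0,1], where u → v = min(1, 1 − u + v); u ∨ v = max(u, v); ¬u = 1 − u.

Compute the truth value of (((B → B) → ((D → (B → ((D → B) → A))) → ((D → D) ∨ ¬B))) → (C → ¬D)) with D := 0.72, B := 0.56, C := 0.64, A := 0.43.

0.64

(B → B): min(1, 1 − 0.56 + 0.56) = 1
(D → B): min(1, 1 − 0.72 + 0.56) = 0.84
((D → B) → A): min(1, 1 − 0.84 + 0.43) = 0.59
(B → ((D → B) → A)): min(1, 1 − 0.56 + 0.59) = 1
(D → (B → ((D → B) → A))): min(1, 1 − 0.72 + 1) = 1
(D → D): min(1, 1 − 0.72 + 0.72) = 1
¬B: Łukasiewicz ¬ gives 1 − 0.56 = 0.44
((D → D) ∨ ¬B) = max(1, 0.44) = 1
((D → (B → ((D → B) → A))) → ((D → D) ∨ ¬B)): min(1, 1 − 1 + 1) = 1
((B → B) → ((D → (B → ((D → B) → A))) → ((D → D) ∨ ¬B))): min(1, 1 − 1 + 1) = 1
¬D: Łukasiewicz ¬ gives 1 − 0.72 = 0.28
(C → ¬D): min(1, 1 − 0.64 + 0.28) = 0.64
(((B → B) → ((D → (B → ((D → B) → A))) → ((D → D) ∨ ¬B))) → (C → ¬D)): min(1, 1 − 1 + 0.64) = 0.64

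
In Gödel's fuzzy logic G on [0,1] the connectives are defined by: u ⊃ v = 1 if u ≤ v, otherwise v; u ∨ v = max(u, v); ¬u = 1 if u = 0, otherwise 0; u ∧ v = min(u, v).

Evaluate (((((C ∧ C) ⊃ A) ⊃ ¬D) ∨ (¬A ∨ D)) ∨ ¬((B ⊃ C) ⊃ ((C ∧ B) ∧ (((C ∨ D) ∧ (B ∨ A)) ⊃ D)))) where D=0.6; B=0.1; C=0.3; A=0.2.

0.60

(C ∧ C) = min(0.3, 0.3) = 0.3
((C ∧ C) ⊃ A): 0.3 > 0.2, so result = 0.2
¬D: Gödel ¬ of 0.6 = 0 (operand ≠ 0)
(((C ∧ C) ⊃ A) ⊃ ¬D): 0.2 > 0, so result = 0
¬A: Gödel ¬ of 0.2 = 0 (operand ≠ 0)
(¬A ∨ D) = max(0, 0.6) = 0.6
((((C ∧ C) ⊃ A) ⊃ ¬D) ∨ (¬A ∨ D)) = max(0, 0.6) = 0.6
(B ⊃ C): 0.1 ≤ 0.3, so result = 1
(C ∧ B) = min(0.3, 0.1) = 0.1
(C ∨ D) = max(0.3, 0.6) = 0.6
(B ∨ A) = max(0.1, 0.2) = 0.2
((C ∨ D) ∧ (B ∨ A)) = min(0.6, 0.2) = 0.2
(((C ∨ D) ∧ (B ∨ A)) ⊃ D): 0.2 ≤ 0.6, so result = 1
((C ∧ B) ∧ (((C ∨ D) ∧ (B ∨ A)) ⊃ D)) = min(0.1, 1) = 0.1
((B ⊃ C) ⊃ ((C ∧ B) ∧ (((C ∨ D) ∧ (B ∨ A)) ⊃ D))): 1 > 0.1, so result = 0.1
¬((B ⊃ C) ⊃ ((C ∧ B) ∧ (((C ∨ D) ∧ (B ∨ A)) ⊃ D))): Gödel ¬ of 0.1 = 0 (operand ≠ 0)
(((((C ∧ C) ⊃ A) ⊃ ¬D) ∨ (¬A ∨ D)) ∨ ¬((B ⊃ C) ⊃ ((C ∧ B) ∧ (((C ∨ D) ∧ (B ∨ A)) ⊃ D)))) = max(0.6, 0) = 0.6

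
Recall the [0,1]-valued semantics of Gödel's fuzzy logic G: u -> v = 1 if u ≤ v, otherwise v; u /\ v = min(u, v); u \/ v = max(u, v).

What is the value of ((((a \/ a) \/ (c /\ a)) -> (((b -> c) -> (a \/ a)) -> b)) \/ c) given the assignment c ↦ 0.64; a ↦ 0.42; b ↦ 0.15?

0.64

(a \/ a) = max(0.42, 0.42) = 0.42
(c /\ a) = min(0.64, 0.42) = 0.42
((a \/ a) \/ (c /\ a)) = max(0.42, 0.42) = 0.42
(b -> c): 0.15 ≤ 0.64, so result = 1
(a \/ a) = max(0.42, 0.42) = 0.42
((b -> c) -> (a \/ a)): 1 > 0.42, so result = 0.42
(((b -> c) -> (a \/ a)) -> b): 0.42 > 0.15, so result = 0.15
(((a \/ a) \/ (c /\ a)) -> (((b -> c) -> (a \/ a)) -> b)): 0.42 > 0.15, so result = 0.15
((((a \/ a) \/ (c /\ a)) -> (((b -> c) -> (a \/ a)) -> b)) \/ c) = max(0.15, 0.64) = 0.64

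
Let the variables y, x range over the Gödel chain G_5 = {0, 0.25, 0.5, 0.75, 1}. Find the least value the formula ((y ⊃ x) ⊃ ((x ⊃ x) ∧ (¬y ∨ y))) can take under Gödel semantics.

0.25

The minimum is attained at y = 0.25, x = 0.25:
  (y ⊃ x): 0.25 ≤ 0.25, so result = 1
  (x ⊃ x): 0.25 ≤ 0.25, so result = 1
  ¬y: Gödel ¬ of 0.25 = 0 (operand ≠ 0)
  (¬y ∨ y) = max(0, 0.25) = 0.25
  ((x ⊃ x) ∧ (¬y ∨ y)) = min(1, 0.25) = 0.25
  ((y ⊃ x) ⊃ ((x ⊃ x) ∧ (¬y ∨ y))): 1 > 0.25, so result = 0.25
Checking all 25 assignments confirms none give a value below 0.25.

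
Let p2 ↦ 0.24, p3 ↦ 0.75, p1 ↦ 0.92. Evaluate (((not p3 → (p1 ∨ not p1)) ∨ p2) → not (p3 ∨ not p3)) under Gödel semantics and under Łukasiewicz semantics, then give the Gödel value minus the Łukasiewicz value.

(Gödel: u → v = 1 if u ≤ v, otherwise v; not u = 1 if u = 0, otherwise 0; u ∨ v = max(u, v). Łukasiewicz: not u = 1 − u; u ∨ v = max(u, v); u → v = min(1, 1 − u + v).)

-0.25

Gödel evaluation:
  not p3: Gödel ¬ of 0.75 = 0 (operand ≠ 0)
  not p1: Gödel ¬ of 0.92 = 0 (operand ≠ 0)
  (p1 ∨ not p1) = max(0.92, 0) = 0.92
  (not p3 → (p1 ∨ not p1)): 0 ≤ 0.92, so result = 1
  ((not p3 → (p1 ∨ not p1)) ∨ p2) = max(1, 0.24) = 1
  not p3: Gödel ¬ of 0.75 = 0 (operand ≠ 0)
  (p3 ∨ not p3) = max(0.75, 0) = 0.75
  not (p3 ∨ not p3): Gödel ¬ of 0.75 = 0 (operand ≠ 0)
  (((not p3 → (p1 ∨ not p1)) ∨ p2) → not (p3 ∨ not p3)): 1 > 0, so result = 0
  Gödel value = 0
Łukasiewicz evaluation:
  not p3: Łukasiewicz ¬ gives 1 − 0.75 = 0.25
  not p1: Łukasiewicz ¬ gives 1 − 0.92 = 0.08
  (p1 ∨ not p1) = max(0.92, 0.08) = 0.92
  (not p3 → (p1 ∨ not p1)): min(1, 1 − 0.25 + 0.92) = 1
  ((not p3 → (p1 ∨ not p1)) ∨ p2) = max(1, 0.24) = 1
  not p3: Łukasiewicz ¬ gives 1 − 0.75 = 0.25
  (p3 ∨ not p3) = max(0.75, 0.25) = 0.75
  not (p3 ∨ not p3): Łukasiewicz ¬ gives 1 − 0.75 = 0.25
  (((not p3 → (p1 ∨ not p1)) ∨ p2) → not (p3 ∨ not p3)): min(1, 1 − 1 + 0.25) = 0.25
  Łukasiewicz value = 0.25
Difference: 0 − 0.25 = -0.25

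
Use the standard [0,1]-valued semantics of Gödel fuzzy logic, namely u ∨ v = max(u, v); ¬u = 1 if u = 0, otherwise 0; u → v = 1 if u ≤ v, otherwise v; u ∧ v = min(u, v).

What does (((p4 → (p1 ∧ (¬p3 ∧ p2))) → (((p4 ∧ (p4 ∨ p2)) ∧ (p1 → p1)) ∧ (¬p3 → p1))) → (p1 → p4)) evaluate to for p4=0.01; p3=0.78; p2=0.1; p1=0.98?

0.01

¬p3: Gödel ¬ of 0.78 = 0 (operand ≠ 0)
(¬p3 ∧ p2) = min(0, 0.1) = 0
(p1 ∧ (¬p3 ∧ p2)) = min(0.98, 0) = 0
(p4 → (p1 ∧ (¬p3 ∧ p2))): 0.01 > 0, so result = 0
(p4 ∨ p2) = max(0.01, 0.1) = 0.1
(p4 ∧ (p4 ∨ p2)) = min(0.01, 0.1) = 0.01
(p1 → p1): 0.98 ≤ 0.98, so result = 1
((p4 ∧ (p4 ∨ p2)) ∧ (p1 → p1)) = min(0.01, 1) = 0.01
¬p3: Gödel ¬ of 0.78 = 0 (operand ≠ 0)
(¬p3 → p1): 0 ≤ 0.98, so result = 1
(((p4 ∧ (p4 ∨ p2)) ∧ (p1 → p1)) ∧ (¬p3 → p1)) = min(0.01, 1) = 0.01
((p4 → (p1 ∧ (¬p3 ∧ p2))) → (((p4 ∧ (p4 ∨ p2)) ∧ (p1 → p1)) ∧ (¬p3 → p1))): 0 ≤ 0.01, so result = 1
(p1 → p4): 0.98 > 0.01, so result = 0.01
(((p4 → (p1 ∧ (¬p3 ∧ p2))) → (((p4 ∧ (p4 ∨ p2)) ∧ (p1 → p1)) ∧ (¬p3 → p1))) → (p1 → p4)): 1 > 0.01, so result = 0.01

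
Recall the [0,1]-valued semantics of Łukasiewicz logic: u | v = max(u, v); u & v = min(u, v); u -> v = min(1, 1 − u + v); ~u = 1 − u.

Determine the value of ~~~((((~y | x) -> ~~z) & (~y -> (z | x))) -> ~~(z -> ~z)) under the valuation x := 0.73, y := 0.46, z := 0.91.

0.82

~y: Łukasiewicz ¬ gives 1 − 0.46 = 0.54
(~y | x) = max(0.54, 0.73) = 0.73
~z: Łukasiewicz ¬ gives 1 − 0.91 = 0.09
~~z: Łukasiewicz ¬ gives 1 − 0.09 = 0.91
((~y | x) -> ~~z): min(1, 1 − 0.73 + 0.91) = 1
~y: Łukasiewicz ¬ gives 1 − 0.46 = 0.54
(z | x) = max(0.91, 0.73) = 0.91
(~y -> (z | x)): min(1, 1 − 0.54 + 0.91) = 1
(((~y | x) -> ~~z) & (~y -> (z | x))) = min(1, 1) = 1
~z: Łukasiewicz ¬ gives 1 − 0.91 = 0.09
(z -> ~z): min(1, 1 − 0.91 + 0.09) = 0.18
~(z -> ~z): Łukasiewicz ¬ gives 1 − 0.18 = 0.82
~~(z -> ~z): Łukasiewicz ¬ gives 1 − 0.82 = 0.18
((((~y | x) -> ~~z) & (~y -> (z | x))) -> ~~(z -> ~z)): min(1, 1 − 1 + 0.18) = 0.18
~((((~y | x) -> ~~z) & (~y -> (z | x))) -> ~~(z -> ~z)): Łukasiewicz ¬ gives 1 − 0.18 = 0.82
~~((((~y | x) -> ~~z) & (~y -> (z | x))) -> ~~(z -> ~z)): Łukasiewicz ¬ gives 1 − 0.82 = 0.18
~~~((((~y | x) -> ~~z) & (~y -> (z | x))) -> ~~(z -> ~z)): Łukasiewicz ¬ gives 1 − 0.18 = 0.82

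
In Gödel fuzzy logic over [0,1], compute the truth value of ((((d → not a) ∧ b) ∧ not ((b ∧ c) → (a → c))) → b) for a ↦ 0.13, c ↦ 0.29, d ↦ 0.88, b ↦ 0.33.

not a: Gödel ¬ of 0.13 = 0 (operand ≠ 0)
(d → not a): 0.88 > 0, so result = 0
((d → not a) ∧ b) = min(0, 0.33) = 0
(b ∧ c) = min(0.33, 0.29) = 0.29
(a → c): 0.13 ≤ 0.29, so result = 1
((b ∧ c) → (a → c)): 0.29 ≤ 1, so result = 1
not ((b ∧ c) → (a → c)): Gödel ¬ of 1 = 0 (operand ≠ 0)
(((d → not a) ∧ b) ∧ not ((b ∧ c) → (a → c))) = min(0, 0) = 0
((((d → not a) ∧ b) ∧ not ((b ∧ c) → (a → c))) → b): 0 ≤ 0.33, so result = 1

1.00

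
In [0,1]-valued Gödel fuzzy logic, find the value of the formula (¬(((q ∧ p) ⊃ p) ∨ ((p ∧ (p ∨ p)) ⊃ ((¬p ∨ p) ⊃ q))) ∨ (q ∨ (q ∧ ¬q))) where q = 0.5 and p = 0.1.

0.50

(q ∧ p) = min(0.5, 0.1) = 0.1
((q ∧ p) ⊃ p): 0.1 ≤ 0.1, so result = 1
(p ∨ p) = max(0.1, 0.1) = 0.1
(p ∧ (p ∨ p)) = min(0.1, 0.1) = 0.1
¬p: Gödel ¬ of 0.1 = 0 (operand ≠ 0)
(¬p ∨ p) = max(0, 0.1) = 0.1
((¬p ∨ p) ⊃ q): 0.1 ≤ 0.5, so result = 1
((p ∧ (p ∨ p)) ⊃ ((¬p ∨ p) ⊃ q)): 0.1 ≤ 1, so result = 1
(((q ∧ p) ⊃ p) ∨ ((p ∧ (p ∨ p)) ⊃ ((¬p ∨ p) ⊃ q))) = max(1, 1) = 1
¬(((q ∧ p) ⊃ p) ∨ ((p ∧ (p ∨ p)) ⊃ ((¬p ∨ p) ⊃ q))): Gödel ¬ of 1 = 0 (operand ≠ 0)
¬q: Gödel ¬ of 0.5 = 0 (operand ≠ 0)
(q ∧ ¬q) = min(0.5, 0) = 0
(q ∨ (q ∧ ¬q)) = max(0.5, 0) = 0.5
(¬(((q ∧ p) ⊃ p) ∨ ((p ∧ (p ∨ p)) ⊃ ((¬p ∨ p) ⊃ q))) ∨ (q ∨ (q ∧ ¬q))) = max(0, 0.5) = 0.5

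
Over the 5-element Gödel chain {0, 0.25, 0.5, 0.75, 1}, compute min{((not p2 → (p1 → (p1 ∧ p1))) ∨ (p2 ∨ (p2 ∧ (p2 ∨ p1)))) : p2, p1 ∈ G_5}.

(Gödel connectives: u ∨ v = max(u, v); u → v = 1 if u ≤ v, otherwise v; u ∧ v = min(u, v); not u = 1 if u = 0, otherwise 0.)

Every assignment gives 1. For instance at p2 = 0, p1 = 0:
  not p2: Gödel ¬ of 0 = 1 (operand is 0)
  (p1 ∧ p1) = min(0, 0) = 0
  (p1 → (p1 ∧ p1)): 0 ≤ 0, so result = 1
  (not p2 → (p1 → (p1 ∧ p1))): 1 ≤ 1, so result = 1
  (p2 ∨ p1) = max(0, 0) = 0
  (p2 ∧ (p2 ∨ p1)) = min(0, 0) = 0
  (p2 ∨ (p2 ∧ (p2 ∨ p1))) = max(0, 0) = 0
  ((not p2 → (p1 → (p1 ∧ p1))) ∨ (p2 ∨ (p2 ∧ (p2 ∨ p1)))) = max(1, 0) = 1
All 25 assignments give value 1 — the formula is a G_5-tautology.

1.00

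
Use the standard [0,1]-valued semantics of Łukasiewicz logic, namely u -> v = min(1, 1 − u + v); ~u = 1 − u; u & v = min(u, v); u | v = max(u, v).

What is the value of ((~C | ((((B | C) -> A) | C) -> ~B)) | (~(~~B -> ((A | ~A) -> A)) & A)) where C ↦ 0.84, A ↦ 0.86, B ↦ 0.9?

~C: Łukasiewicz ¬ gives 1 − 0.84 = 0.16
(B | C) = max(0.9, 0.84) = 0.9
((B | C) -> A): min(1, 1 − 0.9 + 0.86) = 0.96
(((B | C) -> A) | C) = max(0.96, 0.84) = 0.96
~B: Łukasiewicz ¬ gives 1 − 0.9 = 0.1
((((B | C) -> A) | C) -> ~B): min(1, 1 − 0.96 + 0.1) = 0.14
(~C | ((((B | C) -> A) | C) -> ~B)) = max(0.16, 0.14) = 0.16
~B: Łukasiewicz ¬ gives 1 − 0.9 = 0.1
~~B: Łukasiewicz ¬ gives 1 − 0.1 = 0.9
~A: Łukasiewicz ¬ gives 1 − 0.86 = 0.14
(A | ~A) = max(0.86, 0.14) = 0.86
((A | ~A) -> A): min(1, 1 − 0.86 + 0.86) = 1
(~~B -> ((A | ~A) -> A)): min(1, 1 − 0.9 + 1) = 1
~(~~B -> ((A | ~A) -> A)): Łukasiewicz ¬ gives 1 − 1 = 0
(~(~~B -> ((A | ~A) -> A)) & A) = min(0, 0.86) = 0
((~C | ((((B | C) -> A) | C) -> ~B)) | (~(~~B -> ((A | ~A) -> A)) & A)) = max(0.16, 0) = 0.16

0.16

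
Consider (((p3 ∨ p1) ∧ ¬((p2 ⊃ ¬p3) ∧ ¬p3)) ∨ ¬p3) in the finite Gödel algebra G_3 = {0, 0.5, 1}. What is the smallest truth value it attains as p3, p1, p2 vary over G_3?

The minimum is attained at p3 = 0.5, p1 = 0, p2 = 0:
  (p3 ∨ p1) = max(0.5, 0) = 0.5
  ¬p3: Gödel ¬ of 0.5 = 0 (operand ≠ 0)
  (p2 ⊃ ¬p3): 0 ≤ 0, so result = 1
  ¬p3: Gödel ¬ of 0.5 = 0 (operand ≠ 0)
  ((p2 ⊃ ¬p3) ∧ ¬p3) = min(1, 0) = 0
  ¬((p2 ⊃ ¬p3) ∧ ¬p3): Gödel ¬ of 0 = 1 (operand is 0)
  ((p3 ∨ p1) ∧ ¬((p2 ⊃ ¬p3) ∧ ¬p3)) = min(0.5, 1) = 0.5
  ¬p3: Gödel ¬ of 0.5 = 0 (operand ≠ 0)
  (((p3 ∨ p1) ∧ ¬((p2 ⊃ ¬p3) ∧ ¬p3)) ∨ ¬p3) = max(0.5, 0) = 0.5
Checking all 27 assignments confirms none give a value below 0.50.

0.50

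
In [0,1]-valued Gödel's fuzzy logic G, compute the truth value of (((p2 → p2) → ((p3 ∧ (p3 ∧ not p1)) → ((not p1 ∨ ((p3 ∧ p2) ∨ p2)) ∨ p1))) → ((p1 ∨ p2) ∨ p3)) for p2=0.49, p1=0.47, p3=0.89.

0.89

(p2 → p2): 0.49 ≤ 0.49, so result = 1
not p1: Gödel ¬ of 0.47 = 0 (operand ≠ 0)
(p3 ∧ not p1) = min(0.89, 0) = 0
(p3 ∧ (p3 ∧ not p1)) = min(0.89, 0) = 0
not p1: Gödel ¬ of 0.47 = 0 (operand ≠ 0)
(p3 ∧ p2) = min(0.89, 0.49) = 0.49
((p3 ∧ p2) ∨ p2) = max(0.49, 0.49) = 0.49
(not p1 ∨ ((p3 ∧ p2) ∨ p2)) = max(0, 0.49) = 0.49
((not p1 ∨ ((p3 ∧ p2) ∨ p2)) ∨ p1) = max(0.49, 0.47) = 0.49
((p3 ∧ (p3 ∧ not p1)) → ((not p1 ∨ ((p3 ∧ p2) ∨ p2)) ∨ p1)): 0 ≤ 0.49, so result = 1
((p2 → p2) → ((p3 ∧ (p3 ∧ not p1)) → ((not p1 ∨ ((p3 ∧ p2) ∨ p2)) ∨ p1))): 1 ≤ 1, so result = 1
(p1 ∨ p2) = max(0.47, 0.49) = 0.49
((p1 ∨ p2) ∨ p3) = max(0.49, 0.89) = 0.89
(((p2 → p2) → ((p3 ∧ (p3 ∧ not p1)) → ((not p1 ∨ ((p3 ∧ p2) ∨ p2)) ∨ p1))) → ((p1 ∨ p2) ∨ p3)): 1 > 0.89, so result = 0.89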